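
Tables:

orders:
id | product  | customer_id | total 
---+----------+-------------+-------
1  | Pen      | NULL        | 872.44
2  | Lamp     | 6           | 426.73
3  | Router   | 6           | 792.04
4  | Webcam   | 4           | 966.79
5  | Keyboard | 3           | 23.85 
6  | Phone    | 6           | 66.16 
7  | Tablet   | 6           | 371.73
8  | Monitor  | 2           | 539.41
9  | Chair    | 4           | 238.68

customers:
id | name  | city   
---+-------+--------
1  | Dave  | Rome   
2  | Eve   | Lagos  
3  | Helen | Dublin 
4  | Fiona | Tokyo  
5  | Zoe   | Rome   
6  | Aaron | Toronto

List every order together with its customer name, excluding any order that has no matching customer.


INNER JOIN keeps only orders rows whose customer_id matches an id in customers. Walk through each order:
  - order 1 (Pen): customer_id=NULL, no match -> dropped
  - order 2 (Lamp): customer_id=6 -> matches Aaron
  - order 3 (Router): customer_id=6 -> matches Aaron
  - order 4 (Webcam): customer_id=4 -> matches Fiona
  - order 5 (Keyboard): customer_id=3 -> matches Helen
  - order 6 (Phone): customer_id=6 -> matches Aaron
  - order 7 (Tablet): customer_id=6 -> matches Aaron
  - order 8 (Monitor): customer_id=2 -> matches Eve
  - order 9 (Chair): customer_id=4 -> matches Fiona
So 1 of 9 rows is dropped.

SQL:
SELECT a.product, b.name AS customer
FROM orders a
INNER JOIN customers b ON a.customer_id = b.id

Result:
product  | customer
---------+---------
Lamp     | Aaron   
Router   | Aaron   
Webcam   | Fiona   
Keyboard | Helen   
Phone    | Aaron   
Tablet   | Aaron   
Monitor  | Eve     
Chair    | Fiona   


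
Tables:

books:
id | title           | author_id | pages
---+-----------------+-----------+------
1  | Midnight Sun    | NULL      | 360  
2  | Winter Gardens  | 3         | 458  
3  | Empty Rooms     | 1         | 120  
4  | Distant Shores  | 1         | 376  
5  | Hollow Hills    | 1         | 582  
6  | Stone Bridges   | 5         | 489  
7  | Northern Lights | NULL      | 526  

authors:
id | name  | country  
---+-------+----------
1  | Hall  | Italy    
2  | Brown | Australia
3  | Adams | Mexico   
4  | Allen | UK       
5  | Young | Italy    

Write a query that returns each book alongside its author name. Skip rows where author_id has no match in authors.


INNER JOIN keeps only books rows whose author_id matches an id in authors. Walk through each book:
  - book 1 (Midnight Sun): author_id=NULL, no match -> dropped
  - book 2 (Winter Gardens): author_id=3 -> matches Adams
  - book 3 (Empty Rooms): author_id=1 -> matches Hall
  - book 4 (Distant Shores): author_id=1 -> matches Hall
  - book 5 (Hollow Hills): author_id=1 -> matches Hall
  - book 6 (Stone Bridges): author_id=5 -> matches Young
  - book 7 (Northern Lights): author_id=NULL, no match -> dropped
So 2 of 7 rows are dropped.

SQL:
SELECT a.title, b.name AS author
FROM books a
INNER JOIN authors b ON a.author_id = b.id

Result:
title          | author
---------------+-------
Winter Gardens | Adams 
Empty Rooms    | Hall  
Distant Shores | Hall  
Hollow Hills   | Hall  
Stone Bridges  | Young 


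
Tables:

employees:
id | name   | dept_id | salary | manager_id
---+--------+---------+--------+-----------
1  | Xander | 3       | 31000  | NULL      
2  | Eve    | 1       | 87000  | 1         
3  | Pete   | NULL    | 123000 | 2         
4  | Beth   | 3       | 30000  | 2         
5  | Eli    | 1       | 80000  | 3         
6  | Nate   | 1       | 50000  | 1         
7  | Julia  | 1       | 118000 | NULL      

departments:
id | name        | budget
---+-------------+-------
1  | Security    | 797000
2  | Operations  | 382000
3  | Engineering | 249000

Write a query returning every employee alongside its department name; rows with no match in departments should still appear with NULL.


LEFT JOIN keeps every row from employees (the left table); where dept_id has no match in departments, the department columns become NULL. Walk through each employee:
  - employee 1 (Xander): dept_id=3 -> matches Engineering
  - employee 2 (Eve): dept_id=1 -> matches Security
  - employee 3 (Pete): dept_id=NULL, no match -> kept with NULL
  - employee 4 (Beth): dept_id=3 -> matches Engineering
  - employee 5 (Eli): dept_id=1 -> matches Security
  - employee 6 (Nate): dept_id=1 -> matches Security
  - employee 7 (Julia): dept_id=1 -> matches Security
All 7 rows appear; 1 has NULL department.

SQL:
SELECT a.name, b.name AS department
FROM employees a
LEFT JOIN departments b ON a.dept_id = b.id

Result:
name   | department 
-------+------------
Xander | Engineering
Eve    | Security   
Pete   | NULL       
Beth   | Engineering
Eli    | Security   
Nate   | Security   
Julia  | Security   


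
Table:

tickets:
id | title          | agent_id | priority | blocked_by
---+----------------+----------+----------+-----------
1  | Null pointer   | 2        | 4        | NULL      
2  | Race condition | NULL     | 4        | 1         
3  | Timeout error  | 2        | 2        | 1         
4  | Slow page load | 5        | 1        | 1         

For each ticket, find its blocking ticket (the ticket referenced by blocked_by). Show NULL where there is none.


This is a self-join: tickets is joined to a second copy of itself, matching each row's blocked_by to another row's id. Use LEFT JOIN so rows with blocked_by=NULL are kept.
  - ticket 1 (Null pointer): blocked_by=NULL -> NULL
  - ticket 2 (Race condition): blocked_by=1 -> Null pointer
  - ticket 3 (Timeout error): blocked_by=1 -> Null pointer
  - ticket 4 (Slow page load): blocked_by=1 -> Null pointer

SQL:
SELECT a.title AS item, b.title AS blocked_by
FROM tickets a
LEFT JOIN tickets b ON a.blocked_by = b.id

Result:
item           | blocked_by  
---------------+-------------
Null pointer   | NULL        
Race condition | Null pointer
Timeout error  | Null pointer
Slow page load | Null pointer


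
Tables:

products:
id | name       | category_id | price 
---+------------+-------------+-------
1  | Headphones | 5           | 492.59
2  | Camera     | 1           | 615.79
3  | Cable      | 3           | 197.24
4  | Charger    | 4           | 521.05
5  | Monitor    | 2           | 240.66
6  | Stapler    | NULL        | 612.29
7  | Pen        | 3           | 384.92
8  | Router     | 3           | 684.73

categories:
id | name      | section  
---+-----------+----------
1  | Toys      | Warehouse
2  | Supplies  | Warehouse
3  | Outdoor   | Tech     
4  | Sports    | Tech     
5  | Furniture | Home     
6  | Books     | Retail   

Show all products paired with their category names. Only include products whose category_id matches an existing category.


INNER JOIN keeps only products rows whose category_id matches an id in categories. Walk through each product:
  - product 1 (Headphones): category_id=5 -> matches Furniture
  - product 2 (Camera): category_id=1 -> matches Toys
  - product 3 (Cable): category_id=3 -> matches Outdoor
  - product 4 (Charger): category_id=4 -> matches Sports
  - product 5 (Monitor): category_id=2 -> matches Supplies
  - product 6 (Stapler): category_id=NULL, no match -> dropped
  - product 7 (Pen): category_id=3 -> matches Outdoor
  - product 8 (Router): category_id=3 -> matches Outdoor
So 1 of 8 rows is dropped.

SQL:
SELECT a.name, b.name AS category
FROM products a
INNER JOIN categories b ON a.category_id = b.id

Result:
name       | category 
-----------+----------
Headphones | Furniture
Camera     | Toys     
Cable      | Outdoor  
Charger    | Sports   
Monitor    | Supplies 
Pen        | Outdoor  
Router     | Outdoor  


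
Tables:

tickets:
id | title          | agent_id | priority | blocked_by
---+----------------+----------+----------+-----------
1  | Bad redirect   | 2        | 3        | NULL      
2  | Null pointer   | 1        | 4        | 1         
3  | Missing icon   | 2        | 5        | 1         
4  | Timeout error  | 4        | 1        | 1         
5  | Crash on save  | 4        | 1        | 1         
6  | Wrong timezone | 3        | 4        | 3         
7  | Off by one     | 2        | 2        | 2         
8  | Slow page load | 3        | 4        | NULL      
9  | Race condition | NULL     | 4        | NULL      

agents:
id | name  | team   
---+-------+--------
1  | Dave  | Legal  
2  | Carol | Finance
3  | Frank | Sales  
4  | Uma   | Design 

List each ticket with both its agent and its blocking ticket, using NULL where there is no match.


Two LEFT JOINs from the same base table tickets: one to agents via agent_id, one to tickets itself via blocked_by. Both are LEFT so every ticket is preserved.
Match against agents:
  - ticket 1 (Bad redirect): agent_id=2 -> matches Carol
  - ticket 2 (Null pointer): agent_id=1 -> matches Dave
  - ticket 3 (Missing icon): agent_id=2 -> matches Carol
  - ticket 4 (Timeout error): agent_id=4 -> matches Uma
  - ticket 5 (Crash on save): agent_id=4 -> matches Uma
  - ticket 6 (Wrong timezone): agent_id=3 -> matches Frank
  - ticket 7 (Off by one): agent_id=2 -> matches Carol
  - ticket 8 (Slow page load): agent_id=3 -> matches Frank
  - ticket 9 (Race condition): agent_id=NULL, no match -> kept with NULL
Match against tickets (self):
  - ticket 1 (Bad redirect): blocked_by=NULL -> NULL
  - ticket 2 (Null pointer): blocked_by=1 -> Bad redirect
  - ticket 3 (Missing icon): blocked_by=1 -> Bad redirect
  - ticket 4 (Timeout error): blocked_by=1 -> Bad redirect
  - ticket 5 (Crash on save): blocked_by=1 -> Bad redirect
  - ticket 6 (Wrong timezone): blocked_by=3 -> Missing icon
  - ticket 7 (Off by one): blocked_by=2 -> Null pointer
  - ticket 8 (Slow page load): blocked_by=NULL -> NULL
  - ticket 9 (Race condition): blocked_by=NULL -> NULL

SQL:
SELECT a.title, b.name AS agent, c.title AS blocked_by
FROM tickets a
LEFT JOIN agents b ON a.agent_id = b.id
LEFT JOIN tickets c ON a.blocked_by = c.id

Result:
title          | agent | blocked_by  
---------------+-------+-------------
Bad redirect   | Carol | NULL        
Null pointer   | Dave  | Bad redirect
Missing icon   | Carol | Bad redirect
Timeout error  | Uma   | Bad redirect
Crash on save  | Uma   | Bad redirect
Wrong timezone | Frank | Missing icon
Off by one     | Carol | Null pointer
Slow page load | Frank | NULL        
Race condition | NULL  | NULL        


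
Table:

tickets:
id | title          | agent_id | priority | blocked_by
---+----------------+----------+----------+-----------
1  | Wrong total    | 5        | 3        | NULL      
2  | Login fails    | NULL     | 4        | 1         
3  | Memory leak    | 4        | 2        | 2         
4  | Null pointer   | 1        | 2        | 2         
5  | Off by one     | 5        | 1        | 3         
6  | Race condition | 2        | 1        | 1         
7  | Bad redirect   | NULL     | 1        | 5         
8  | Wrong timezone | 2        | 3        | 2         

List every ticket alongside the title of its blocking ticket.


This is a self-join: tickets is joined to a second copy of itself, matching each row's blocked_by to another row's id. Use LEFT JOIN so rows with blocked_by=NULL are kept.
  - ticket 1 (Wrong total): blocked_by=NULL -> NULL
  - ticket 2 (Login fails): blocked_by=1 -> Wrong total
  - ticket 3 (Memory leak): blocked_by=2 -> Login fails
  - ticket 4 (Null pointer): blocked_by=2 -> Login fails
  - ticket 5 (Off by one): blocked_by=3 -> Memory leak
  - ticket 6 (Race condition): blocked_by=1 -> Wrong total
  - ticket 7 (Bad redirect): blocked_by=5 -> Off by one
  - ticket 8 (Wrong timezone): blocked_by=2 -> Login fails

SQL:
SELECT a.title AS item, b.title AS blocked_by
FROM tickets a
LEFT JOIN tickets b ON a.blocked_by = b.id

Result:
item           | blocked_by 
---------------+------------
Wrong total    | NULL       
Login fails    | Wrong total
Memory leak    | Login fails
Null pointer   | Login fails
Off by one     | Memory leak
Race condition | Wrong total
Bad redirect   | Off by one 
Wrong timezone | Login fails


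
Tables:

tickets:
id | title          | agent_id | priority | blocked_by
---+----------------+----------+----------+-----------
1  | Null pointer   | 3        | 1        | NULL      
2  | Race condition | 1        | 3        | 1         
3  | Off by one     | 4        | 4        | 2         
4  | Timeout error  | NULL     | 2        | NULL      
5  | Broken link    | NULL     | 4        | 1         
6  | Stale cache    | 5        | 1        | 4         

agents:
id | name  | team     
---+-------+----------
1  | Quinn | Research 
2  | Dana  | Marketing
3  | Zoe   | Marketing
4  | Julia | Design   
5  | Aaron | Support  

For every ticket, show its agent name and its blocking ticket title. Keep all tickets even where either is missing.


Two LEFT JOINs from the same base table tickets: one to agents via agent_id, one to tickets itself via blocked_by. Both are LEFT so every ticket is preserved.
Match against agents:
  - ticket 1 (Null pointer): agent_id=3 -> matches Zoe
  - ticket 2 (Race condition): agent_id=1 -> matches Quinn
  - ticket 3 (Off by one): agent_id=4 -> matches Julia
  - ticket 4 (Timeout error): agent_id=NULL, no match -> kept with NULL
  - ticket 5 (Broken link): agent_id=NULL, no match -> kept with NULL
  - ticket 6 (Stale cache): agent_id=5 -> matches Aaron
Match against tickets (self):
  - ticket 1 (Null pointer): blocked_by=NULL -> NULL
  - ticket 2 (Race condition): blocked_by=1 -> Null pointer
  - ticket 3 (Off by one): blocked_by=2 -> Race condition
  - ticket 4 (Timeout error): blocked_by=NULL -> NULL
  - ticket 5 (Broken link): blocked_by=1 -> Null pointer
  - ticket 6 (Stale cache): blocked_by=4 -> Timeout error

SQL:
SELECT a.title, b.name AS agent, c.title AS blocked_by
FROM tickets a
LEFT JOIN agents b ON a.agent_id = b.id
LEFT JOIN tickets c ON a.blocked_by = c.id

Result:
title          | agent | blocked_by    
---------------+-------+---------------
Null pointer   | Zoe   | NULL          
Race condition | Quinn | Null pointer  
Off by one     | Julia | Race condition
Timeout error  | NULL  | NULL          
Broken link    | NULL  | Null pointer  
Stale cache    | Aaron | Timeout error 


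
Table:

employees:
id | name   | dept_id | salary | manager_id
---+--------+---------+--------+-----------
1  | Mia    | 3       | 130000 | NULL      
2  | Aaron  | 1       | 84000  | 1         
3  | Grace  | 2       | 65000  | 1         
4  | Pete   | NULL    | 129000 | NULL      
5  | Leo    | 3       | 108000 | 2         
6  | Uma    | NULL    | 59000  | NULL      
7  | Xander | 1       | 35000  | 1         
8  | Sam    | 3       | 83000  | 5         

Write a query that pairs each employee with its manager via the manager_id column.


This is a self-join: employees is joined to a second copy of itself, matching each row's manager_id to another row's id. Use LEFT JOIN so rows with manager_id=NULL are kept.
  - employee 1 (Mia): manager_id=NULL -> NULL
  - employee 2 (Aaron): manager_id=1 -> Mia
  - employee 3 (Grace): manager_id=1 -> Mia
  - employee 4 (Pete): manager_id=NULL -> NULL
  - employee 5 (Leo): manager_id=2 -> Aaron
  - employee 6 (Uma): manager_id=NULL -> NULL
  - employee 7 (Xander): manager_id=1 -> Mia
  - employee 8 (Sam): manager_id=5 -> Leo

SQL:
SELECT a.name AS item, b.name AS manager
FROM employees a
LEFT JOIN employees b ON a.manager_id = b.id

Result:
item   | manager
-------+--------
Mia    | NULL   
Aaron  | Mia    
Grace  | Mia    
Pete   | NULL   
Leo    | Aaron  
Uma    | NULL   
Xander | Mia    
Sam    | Leo    


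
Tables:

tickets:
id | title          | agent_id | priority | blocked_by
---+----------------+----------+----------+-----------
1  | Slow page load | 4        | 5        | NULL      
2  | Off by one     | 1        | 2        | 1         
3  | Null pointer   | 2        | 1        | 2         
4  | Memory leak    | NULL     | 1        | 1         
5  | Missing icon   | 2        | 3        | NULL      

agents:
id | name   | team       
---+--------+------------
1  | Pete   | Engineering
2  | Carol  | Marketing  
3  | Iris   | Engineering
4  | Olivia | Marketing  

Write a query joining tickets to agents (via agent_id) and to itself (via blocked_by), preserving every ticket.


Two LEFT JOINs from the same base table tickets: one to agents via agent_id, one to tickets itself via blocked_by. Both are LEFT so every ticket is preserved.
Match against agents:
  - ticket 1 (Slow page load): agent_id=4 -> matches Olivia
  - ticket 2 (Off by one): agent_id=1 -> matches Pete
  - ticket 3 (Null pointer): agent_id=2 -> matches Carol
  - ticket 4 (Memory leak): agent_id=NULL, no match -> kept with NULL
  - ticket 5 (Missing icon): agent_id=2 -> matches Carol
Match against tickets (self):
  - ticket 1 (Slow page load): blocked_by=NULL -> NULL
  - ticket 2 (Off by one): blocked_by=1 -> Slow page load
  - ticket 3 (Null pointer): blocked_by=2 -> Off by one
  - ticket 4 (Memory leak): blocked_by=1 -> Slow page load
  - ticket 5 (Missing icon): blocked_by=NULL -> NULL

SQL:
SELECT a.title, b.name AS agent, c.title AS blocked_by
FROM tickets a
LEFT JOIN agents b ON a.agent_id = b.id
LEFT JOIN tickets c ON a.blocked_by = c.id

Result:
title          | agent  | blocked_by    
---------------+--------+---------------
Slow page load | Olivia | NULL          
Off by one     | Pete   | Slow page load
Null pointer   | Carol  | Off by one    
Memory leak    | NULL   | Slow page load
Missing icon   | Carol  | NULL          


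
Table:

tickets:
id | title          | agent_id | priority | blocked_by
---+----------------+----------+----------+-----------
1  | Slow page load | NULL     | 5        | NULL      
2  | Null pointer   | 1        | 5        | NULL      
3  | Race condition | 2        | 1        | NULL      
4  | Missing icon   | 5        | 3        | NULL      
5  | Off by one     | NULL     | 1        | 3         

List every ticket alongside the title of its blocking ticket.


This is a self-join: tickets is joined to a second copy of itself, matching each row's blocked_by to another row's id. Use LEFT JOIN so rows with blocked_by=NULL are kept.
  - ticket 1 (Slow page load): blocked_by=NULL -> NULL
  - ticket 2 (Null pointer): blocked_by=NULL -> NULL
  - ticket 3 (Race condition): blocked_by=NULL -> NULL
  - ticket 4 (Missing icon): blocked_by=NULL -> NULL
  - ticket 5 (Off by one): blocked_by=3 -> Race condition

SQL:
SELECT a.title AS item, b.title AS blocked_by
FROM tickets a
LEFT JOIN tickets b ON a.blocked_by = b.id

Result:
item           | blocked_by    
---------------+---------------
Slow page load | NULL          
Null pointer   | NULL          
Race condition | NULL          
Missing icon   | NULL          
Off by one     | Race condition


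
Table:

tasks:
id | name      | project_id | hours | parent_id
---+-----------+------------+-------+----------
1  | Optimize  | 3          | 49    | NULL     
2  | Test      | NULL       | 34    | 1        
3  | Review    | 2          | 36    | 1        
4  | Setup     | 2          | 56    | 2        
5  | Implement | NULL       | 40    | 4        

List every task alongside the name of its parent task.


This is a self-join: tasks is joined to a second copy of itself, matching each row's parent_id to another row's id. Use LEFT JOIN so rows with parent_id=NULL are kept.
  - task 1 (Optimize): parent_id=NULL -> NULL
  - task 2 (Test): parent_id=1 -> Optimize
  - task 3 (Review): parent_id=1 -> Optimize
  - task 4 (Setup): parent_id=2 -> Test
  - task 5 (Implement): parent_id=4 -> Setup

SQL:
SELECT a.name AS item, b.name AS parent
FROM tasks a
LEFT JOIN tasks b ON a.parent_id = b.id

Result:
item      | parent  
----------+---------
Optimize  | NULL    
Test      | Optimize
Review    | Optimize
Setup     | Test    
Implement | Setup   


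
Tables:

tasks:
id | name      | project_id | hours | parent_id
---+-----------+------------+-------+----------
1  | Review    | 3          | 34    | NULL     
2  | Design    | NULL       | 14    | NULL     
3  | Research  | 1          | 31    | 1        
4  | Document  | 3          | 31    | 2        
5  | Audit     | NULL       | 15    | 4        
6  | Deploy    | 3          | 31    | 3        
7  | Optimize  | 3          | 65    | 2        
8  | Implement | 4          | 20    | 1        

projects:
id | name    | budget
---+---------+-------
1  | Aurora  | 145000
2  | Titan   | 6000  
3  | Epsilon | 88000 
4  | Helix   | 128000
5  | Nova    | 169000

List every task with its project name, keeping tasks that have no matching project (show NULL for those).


LEFT JOIN keeps every row from tasks (the left table); where project_id has no match in projects, the project columns become NULL. Walk through each task:
  - task 1 (Review): project_id=3 -> matches Epsilon
  - task 2 (Design): project_id=NULL, no match -> kept with NULL
  - task 3 (Research): project_id=1 -> matches Aurora
  - task 4 (Document): project_id=3 -> matches Epsilon
  - task 5 (Audit): project_id=NULL, no match -> kept with NULL
  - task 6 (Deploy): project_id=3 -> matches Epsilon
  - task 7 (Optimize): project_id=3 -> matches Epsilon
  - task 8 (Implement): project_id=4 -> matches Helix
All 8 rows appear; 2 have NULL project.

SQL:
SELECT a.name, b.name AS project
FROM tasks a
LEFT JOIN projects b ON a.project_id = b.id

Result:
name      | project
----------+--------
Review    | Epsilon
Design    | NULL   
Research  | Aurora 
Document  | Epsilon
Audit     | NULL   
Deploy    | Epsilon
Optimize  | Epsilon
Implement | Helix  


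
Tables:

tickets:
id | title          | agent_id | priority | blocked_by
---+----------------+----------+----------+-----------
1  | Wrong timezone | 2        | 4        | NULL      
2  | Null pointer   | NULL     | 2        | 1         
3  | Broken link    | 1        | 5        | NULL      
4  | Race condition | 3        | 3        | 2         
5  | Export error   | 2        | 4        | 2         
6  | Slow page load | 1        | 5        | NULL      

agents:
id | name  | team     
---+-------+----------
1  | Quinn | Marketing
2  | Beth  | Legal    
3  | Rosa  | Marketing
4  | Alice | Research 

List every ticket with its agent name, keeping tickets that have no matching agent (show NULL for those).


LEFT JOIN keeps every row from tickets (the left table); where agent_id has no match in agents, the agent columns become NULL. Walk through each ticket:
  - ticket 1 (Wrong timezone): agent_id=2 -> matches Beth
  - ticket 2 (Null pointer): agent_id=NULL, no match -> kept with NULL
  - ticket 3 (Broken link): agent_id=1 -> matches Quinn
  - ticket 4 (Race condition): agent_id=3 -> matches Rosa
  - ticket 5 (Export error): agent_id=2 -> matches Beth
  - ticket 6 (Slow page load): agent_id=1 -> matches Quinn
All 6 rows appear; 1 has NULL agent.

SQL:
SELECT a.title, b.name AS agent
FROM tickets a
LEFT JOIN agents b ON a.agent_id = b.id

Result:
title          | agent
---------------+------
Wrong timezone | Beth 
Null pointer   | NULL 
Broken link    | Quinn
Race condition | Rosa 
Export error   | Beth 
Slow page load | Quinn


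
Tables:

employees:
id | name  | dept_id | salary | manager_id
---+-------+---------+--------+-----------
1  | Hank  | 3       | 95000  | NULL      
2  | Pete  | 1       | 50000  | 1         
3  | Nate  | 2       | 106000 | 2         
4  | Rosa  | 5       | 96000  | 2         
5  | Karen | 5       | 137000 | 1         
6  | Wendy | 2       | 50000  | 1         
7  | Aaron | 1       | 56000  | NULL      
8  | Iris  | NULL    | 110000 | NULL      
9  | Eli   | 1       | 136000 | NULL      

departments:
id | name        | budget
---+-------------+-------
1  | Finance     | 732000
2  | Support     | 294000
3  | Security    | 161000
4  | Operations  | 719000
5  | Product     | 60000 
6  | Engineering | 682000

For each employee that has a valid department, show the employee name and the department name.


INNER JOIN keeps only employees rows whose dept_id matches an id in departments. Walk through each employee:
  - employee 1 (Hank): dept_id=3 -> matches Security
  - employee 2 (Pete): dept_id=1 -> matches Finance
  - employee 3 (Nate): dept_id=2 -> matches Support
  - employee 4 (Rosa): dept_id=5 -> matches Product
  - employee 5 (Karen): dept_id=5 -> matches Product
  - employee 6 (Wendy): dept_id=2 -> matches Support
  - employee 7 (Aaron): dept_id=1 -> matches Finance
  - employee 8 (Iris): dept_id=NULL, no match -> dropped
  - employee 9 (Eli): dept_id=1 -> matches Finance
So 1 of 9 rows is dropped.

SQL:
SELECT a.name, b.name AS department
FROM employees a
INNER JOIN departments b ON a.dept_id = b.id

Result:
name  | department
------+-----------
Hank  | Security  
Pete  | Finance   
Nate  | Support   
Rosa  | Product   
Karen | Product   
Wendy | Support   
Aaron | Finance   
Eli   | Finance   


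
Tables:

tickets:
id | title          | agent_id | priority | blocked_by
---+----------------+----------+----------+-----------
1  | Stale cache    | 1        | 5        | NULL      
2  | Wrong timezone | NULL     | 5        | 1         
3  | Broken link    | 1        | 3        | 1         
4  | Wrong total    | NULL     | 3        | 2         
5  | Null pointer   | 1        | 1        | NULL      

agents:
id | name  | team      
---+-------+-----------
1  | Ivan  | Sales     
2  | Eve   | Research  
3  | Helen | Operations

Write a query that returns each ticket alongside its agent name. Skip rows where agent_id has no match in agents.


INNER JOIN keeps only tickets rows whose agent_id matches an id in agents. Walk through each ticket:
  - ticket 1 (Stale cache): agent_id=1 -> matches Ivan
  - ticket 2 (Wrong timezone): agent_id=NULL, no match -> dropped
  - ticket 3 (Broken link): agent_id=1 -> matches Ivan
  - ticket 4 (Wrong total): agent_id=NULL, no match -> dropped
  - ticket 5 (Null pointer): agent_id=1 -> matches Ivan
So 2 of 5 rows are dropped.

SQL:
SELECT a.title, b.name AS agent
FROM tickets a
INNER JOIN agents b ON a.agent_id = b.id

Result:
title        | agent
-------------+------
Stale cache  | Ivan 
Broken link  | Ivan 
Null pointer | Ivan 


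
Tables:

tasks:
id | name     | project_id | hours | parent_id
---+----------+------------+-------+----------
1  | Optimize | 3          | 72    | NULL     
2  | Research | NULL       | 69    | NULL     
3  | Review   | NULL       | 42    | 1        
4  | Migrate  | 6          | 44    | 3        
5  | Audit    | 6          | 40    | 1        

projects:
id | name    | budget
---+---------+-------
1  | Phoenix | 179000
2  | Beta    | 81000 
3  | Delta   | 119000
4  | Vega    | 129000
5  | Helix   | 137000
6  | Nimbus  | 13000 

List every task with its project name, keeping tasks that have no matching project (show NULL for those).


LEFT JOIN keeps every row from tasks (the left table); where project_id has no match in projects, the project columns become NULL. Walk through each task:
  - task 1 (Optimize): project_id=3 -> matches Delta
  - task 2 (Research): project_id=NULL, no match -> kept with NULL
  - task 3 (Review): project_id=NULL, no match -> kept with NULL
  - task 4 (Migrate): project_id=6 -> matches Nimbus
  - task 5 (Audit): project_id=6 -> matches Nimbus
All 5 rows appear; 2 have NULL project.

SQL:
SELECT a.name, b.name AS project
FROM tasks a
LEFT JOIN projects b ON a.project_id = b.id

Result:
name     | project
---------+--------
Optimize | Delta  
Research | NULL   
Review   | NULL   
Migrate  | Nimbus 
Audit    | Nimbus 


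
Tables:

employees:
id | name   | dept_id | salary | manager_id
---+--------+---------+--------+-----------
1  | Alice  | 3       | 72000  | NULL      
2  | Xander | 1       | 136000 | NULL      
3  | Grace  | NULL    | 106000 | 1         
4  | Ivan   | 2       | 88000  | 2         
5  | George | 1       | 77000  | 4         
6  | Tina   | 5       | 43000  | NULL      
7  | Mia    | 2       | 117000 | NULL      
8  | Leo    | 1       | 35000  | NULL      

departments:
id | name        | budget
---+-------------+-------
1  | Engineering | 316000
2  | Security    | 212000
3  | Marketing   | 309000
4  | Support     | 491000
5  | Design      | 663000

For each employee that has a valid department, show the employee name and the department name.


INNER JOIN keeps only employees rows whose dept_id matches an id in departments. Walk through each employee:
  - employee 1 (Alice): dept_id=3 -> matches Marketing
  - employee 2 (Xander): dept_id=1 -> matches Engineering
  - employee 3 (Grace): dept_id=NULL, no match -> dropped
  - employee 4 (Ivan): dept_id=2 -> matches Security
  - employee 5 (George): dept_id=1 -> matches Engineering
  - employee 6 (Tina): dept_id=5 -> matches Design
  - employee 7 (Mia): dept_id=2 -> matches Security
  - employee 8 (Leo): dept_id=1 -> matches Engineering
So 1 of 8 rows is dropped.

SQL:
SELECT a.name, b.name AS department
FROM employees a
INNER JOIN departments b ON a.dept_id = b.id

Result:
name   | department 
-------+------------
Alice  | Marketing  
Xander | Engineering
Ivan   | Security   
George | Engineering
Tina   | Design     
Mia    | Security   
Leo    | Engineering


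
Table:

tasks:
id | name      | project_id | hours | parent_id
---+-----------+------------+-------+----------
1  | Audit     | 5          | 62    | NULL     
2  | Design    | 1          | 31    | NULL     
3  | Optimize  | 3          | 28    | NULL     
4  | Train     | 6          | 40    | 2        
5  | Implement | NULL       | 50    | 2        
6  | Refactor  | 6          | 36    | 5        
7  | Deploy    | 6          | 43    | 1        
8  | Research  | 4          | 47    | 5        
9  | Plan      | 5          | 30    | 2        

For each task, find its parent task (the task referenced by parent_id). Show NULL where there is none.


This is a self-join: tasks is joined to a second copy of itself, matching each row's parent_id to another row's id. Use LEFT JOIN so rows with parent_id=NULL are kept.
  - task 1 (Audit): parent_id=NULL -> NULL
  - task 2 (Design): parent_id=NULL -> NULL
  - task 3 (Optimize): parent_id=NULL -> NULL
  - task 4 (Train): parent_id=2 -> Design
  - task 5 (Implement): parent_id=2 -> Design
  - task 6 (Refactor): parent_id=5 -> Implement
  - task 7 (Deploy): parent_id=1 -> Audit
  - task 8 (Research): parent_id=5 -> Implement
  - task 9 (Plan): parent_id=2 -> Design

SQL:
SELECT a.name AS item, b.name AS parent
FROM tasks a
LEFT JOIN tasks b ON a.parent_id = b.id

Result:
item      | parent   
----------+----------
Audit     | NULL     
Design    | NULL     
Optimize  | NULL     
Train     | Design   
Implement | Design   
Refactor  | Implement
Deploy    | Audit    
Research  | Implement
Plan      | Design   


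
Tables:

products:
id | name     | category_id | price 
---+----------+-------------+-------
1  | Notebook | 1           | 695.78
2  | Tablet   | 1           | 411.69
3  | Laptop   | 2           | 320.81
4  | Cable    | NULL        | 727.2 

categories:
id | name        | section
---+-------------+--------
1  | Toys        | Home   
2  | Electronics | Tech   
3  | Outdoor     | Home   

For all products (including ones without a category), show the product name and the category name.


LEFT JOIN keeps every row from products (the left table); where category_id has no match in categories, the category columns become NULL. Walk through each product:
  - product 1 (Notebook): category_id=1 -> matches Toys
  - product 2 (Tablet): category_id=1 -> matches Toys
  - product 3 (Laptop): category_id=2 -> matches Electronics
  - product 4 (Cable): category_id=NULL, no match -> kept with NULL
All 4 rows appear; 1 has NULL category.

SQL:
SELECT a.name, b.name AS category
FROM products a
LEFT JOIN categories b ON a.category_id = b.id

Result:
name     | category   
---------+------------
Notebook | Toys       
Tablet   | Toys       
Laptop   | Electronics
Cable    | NULL       


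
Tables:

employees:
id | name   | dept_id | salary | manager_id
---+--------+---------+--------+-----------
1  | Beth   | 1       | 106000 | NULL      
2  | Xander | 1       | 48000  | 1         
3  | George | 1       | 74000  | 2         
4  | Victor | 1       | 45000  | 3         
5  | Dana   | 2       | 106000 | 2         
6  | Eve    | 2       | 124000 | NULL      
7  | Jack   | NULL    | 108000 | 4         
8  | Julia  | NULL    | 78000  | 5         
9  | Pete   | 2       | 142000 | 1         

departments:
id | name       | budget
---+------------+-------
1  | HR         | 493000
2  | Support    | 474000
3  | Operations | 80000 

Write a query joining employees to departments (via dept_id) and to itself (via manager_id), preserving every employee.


Two LEFT JOINs from the same base table employees: one to departments via dept_id, one to employees itself via manager_id. Both are LEFT so every employee is preserved.
Match against departments:
  - employee 1 (Beth): dept_id=1 -> matches HR
  - employee 2 (Xander): dept_id=1 -> matches HR
  - employee 3 (George): dept_id=1 -> matches HR
  - employee 4 (Victor): dept_id=1 -> matches HR
  - employee 5 (Dana): dept_id=2 -> matches Support
  - employee 6 (Eve): dept_id=2 -> matches Support
  - employee 7 (Jack): dept_id=NULL, no match -> kept with NULL
  - employee 8 (Julia): dept_id=NULL, no match -> kept with NULL
  - employee 9 (Pete): dept_id=2 -> matches Support
Match against employees (self):
  - employee 1 (Beth): manager_id=NULL -> NULL
  - employee 2 (Xander): manager_id=1 -> Beth
  - employee 3 (George): manager_id=2 -> Xander
  - employee 4 (Victor): manager_id=3 -> George
  - employee 5 (Dana): manager_id=2 -> Xander
  - employee 6 (Eve): manager_id=NULL -> NULL
  - employee 7 (Jack): manager_id=4 -> Victor
  - employee 8 (Julia): manager_id=5 -> Dana
  - employee 9 (Pete): manager_id=1 -> Beth

SQL:
SELECT a.name, b.name AS department, c.name AS manager
FROM employees a
LEFT JOIN departments b ON a.dept_id = b.id
LEFT JOIN employees c ON a.manager_id = c.id

Result:
name   | department | manager
-------+------------+--------
Beth   | HR         | NULL   
Xander | HR         | Beth   
George | HR         | Xander 
Victor | HR         | George 
Dana   | Support    | Xander 
Eve    | Support    | NULL   
Jack   | NULL       | Victor 
Julia  | NULL       | Dana   
Pete   | Support    | Beth   


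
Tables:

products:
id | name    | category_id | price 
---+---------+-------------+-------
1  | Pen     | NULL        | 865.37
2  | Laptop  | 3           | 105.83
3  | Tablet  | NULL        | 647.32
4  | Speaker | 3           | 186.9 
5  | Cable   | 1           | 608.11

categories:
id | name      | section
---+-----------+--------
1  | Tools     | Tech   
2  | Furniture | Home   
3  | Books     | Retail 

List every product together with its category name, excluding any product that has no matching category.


INNER JOIN keeps only products rows whose category_id matches an id in categories. Walk through each product:
  - product 1 (Pen): category_id=NULL, no match -> dropped
  - product 2 (Laptop): category_id=3 -> matches Books
  - product 3 (Tablet): category_id=NULL, no match -> dropped
  - product 4 (Speaker): category_id=3 -> matches Books
  - product 5 (Cable): category_id=1 -> matches Tools
So 2 of 5 rows are dropped.

SQL:
SELECT a.name, b.name AS category
FROM products a
INNER JOIN categories b ON a.category_id = b.id

Result:
name    | category
--------+---------
Laptop  | Books   
Speaker | Books   
Cable   | Tools   


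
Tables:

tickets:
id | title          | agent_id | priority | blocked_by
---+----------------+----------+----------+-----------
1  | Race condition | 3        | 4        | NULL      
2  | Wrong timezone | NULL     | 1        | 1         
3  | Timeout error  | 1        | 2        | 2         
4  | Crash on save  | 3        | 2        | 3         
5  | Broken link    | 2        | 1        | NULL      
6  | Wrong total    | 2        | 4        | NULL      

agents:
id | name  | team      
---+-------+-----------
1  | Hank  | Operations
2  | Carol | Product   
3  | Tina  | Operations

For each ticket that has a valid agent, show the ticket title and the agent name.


INNER JOIN keeps only tickets rows whose agent_id matches an id in agents. Walk through each ticket:
  - ticket 1 (Race condition): agent_id=3 -> matches Tina
  - ticket 2 (Wrong timezone): agent_id=NULL, no match -> dropped
  - ticket 3 (Timeout error): agent_id=1 -> matches Hank
  - ticket 4 (Crash on save): agent_id=3 -> matches Tina
  - ticket 5 (Broken link): agent_id=2 -> matches Carol
  - ticket 6 (Wrong total): agent_id=2 -> matches Carol
So 1 of 6 rows is dropped.

SQL:
SELECT a.title, b.name AS agent
FROM tickets a
INNER JOIN agents b ON a.agent_id = b.id

Result:
title          | agent
---------------+------
Race condition | Tina 
Timeout error  | Hank 
Crash on save  | Tina 
Broken link    | Carol
Wrong total    | Carol


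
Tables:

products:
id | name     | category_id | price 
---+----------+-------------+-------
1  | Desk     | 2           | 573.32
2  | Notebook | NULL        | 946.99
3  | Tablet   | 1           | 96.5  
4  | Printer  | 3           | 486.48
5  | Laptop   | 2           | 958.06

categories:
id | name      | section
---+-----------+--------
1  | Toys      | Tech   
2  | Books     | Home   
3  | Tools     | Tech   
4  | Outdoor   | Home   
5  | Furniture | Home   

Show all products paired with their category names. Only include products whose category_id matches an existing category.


INNER JOIN keeps only products rows whose category_id matches an id in categories. Walk through each product:
  - product 1 (Desk): category_id=2 -> matches Books
  - product 2 (Notebook): category_id=NULL, no match -> dropped
  - product 3 (Tablet): category_id=1 -> matches Toys
  - product 4 (Printer): category_id=3 -> matches Tools
  - product 5 (Laptop): category_id=2 -> matches Books
So 1 of 5 rows is dropped.

SQL:
SELECT a.name, b.name AS category
FROM products a
INNER JOIN categories b ON a.category_id = b.id

Result:
name    | category
--------+---------
Desk    | Books   
Tablet  | Toys    
Printer | Tools   
Laptop  | Books   


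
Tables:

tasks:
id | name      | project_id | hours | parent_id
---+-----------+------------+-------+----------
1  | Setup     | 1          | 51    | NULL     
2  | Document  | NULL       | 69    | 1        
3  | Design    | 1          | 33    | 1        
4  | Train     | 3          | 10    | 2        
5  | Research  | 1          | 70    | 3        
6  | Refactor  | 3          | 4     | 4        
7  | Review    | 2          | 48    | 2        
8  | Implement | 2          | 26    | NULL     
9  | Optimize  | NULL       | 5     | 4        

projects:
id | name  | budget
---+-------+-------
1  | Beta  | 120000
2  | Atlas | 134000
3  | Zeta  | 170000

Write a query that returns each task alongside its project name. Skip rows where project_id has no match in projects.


INNER JOIN keeps only tasks rows whose project_id matches an id in projects. Walk through each task:
  - task 1 (Setup): project_id=1 -> matches Beta
  - task 2 (Document): project_id=NULL, no match -> dropped
  - task 3 (Design): project_id=1 -> matches Beta
  - task 4 (Train): project_id=3 -> matches Zeta
  - task 5 (Research): project_id=1 -> matches Beta
  - task 6 (Refactor): project_id=3 -> matches Zeta
  - task 7 (Review): project_id=2 -> matches Atlas
  - task 8 (Implement): project_id=2 -> matches Atlas
  - task 9 (Optimize): project_id=NULL, no match -> dropped
So 2 of 9 rows are dropped.

SQL:
SELECT a.name, b.name AS project
FROM tasks a
INNER JOIN projects b ON a.project_id = b.id

Result:
name      | project
----------+--------
Setup     | Beta   
Design    | Beta   
Train     | Zeta   
Research  | Beta   
Refactor  | Zeta   
Review    | Atlas  
Implement | Atlas  


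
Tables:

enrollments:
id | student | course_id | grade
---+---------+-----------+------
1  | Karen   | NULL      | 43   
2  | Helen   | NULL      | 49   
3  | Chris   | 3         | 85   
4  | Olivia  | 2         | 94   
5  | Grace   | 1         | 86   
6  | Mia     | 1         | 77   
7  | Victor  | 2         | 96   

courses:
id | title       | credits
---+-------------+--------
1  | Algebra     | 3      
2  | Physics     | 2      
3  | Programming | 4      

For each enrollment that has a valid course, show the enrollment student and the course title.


INNER JOIN keeps only enrollments rows whose course_id matches an id in courses. Walk through each enrollment:
  - enrollment 1 (Karen): course_id=NULL, no match -> dropped
  - enrollment 2 (Helen): course_id=NULL, no match -> dropped
  - enrollment 3 (Chris): course_id=3 -> matches Programming
  - enrollment 4 (Olivia): course_id=2 -> matches Physics
  - enrollment 5 (Grace): course_id=1 -> matches Algebra
  - enrollment 6 (Mia): course_id=1 -> matches Algebra
  - enrollment 7 (Victor): course_id=2 -> matches Physics
So 2 of 7 rows are dropped.

SQL:
SELECT a.student, b.title AS course
FROM enrollments a
INNER JOIN courses b ON a.course_id = b.id

Result:
student | course     
--------+------------
Chris   | Programming
Olivia  | Physics    
Grace   | Algebra    
Mia     | Algebra    
Victor  | Physics    
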